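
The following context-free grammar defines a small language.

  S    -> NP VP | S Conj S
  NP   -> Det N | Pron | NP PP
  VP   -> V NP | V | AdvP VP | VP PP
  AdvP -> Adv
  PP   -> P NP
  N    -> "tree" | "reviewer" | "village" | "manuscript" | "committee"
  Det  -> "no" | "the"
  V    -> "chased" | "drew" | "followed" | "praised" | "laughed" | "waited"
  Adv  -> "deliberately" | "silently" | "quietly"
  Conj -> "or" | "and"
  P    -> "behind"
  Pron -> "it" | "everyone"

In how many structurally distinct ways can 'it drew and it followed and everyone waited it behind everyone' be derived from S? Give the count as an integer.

Two of the 4 distinct bracketings:
[S [S [NP [Pron it]] [VP [V drew]]] [Conj and] [S [S [NP [Pron it]] [VP [V followed]]] [Conj and] [S [NP [Pron everyone]] [VP [V waited] [NP [NP [Pron it]] [PP [P behind] [NP [Pron everyone]]]]]]]]
[S [S [NP [Pron it]] [VP [V drew]]] [Conj and] [S [S [NP [Pron it]] [VP [V followed]]] [Conj and] [S [NP [Pron everyone]] [VP [VP [V waited] [NP [Pron it]]] [PP [P behind] [NP [Pron everyone]]]]]]]
The difference turns on whether NP → NP PP is used at the relevant span, versus an alternative expansion of NP.

4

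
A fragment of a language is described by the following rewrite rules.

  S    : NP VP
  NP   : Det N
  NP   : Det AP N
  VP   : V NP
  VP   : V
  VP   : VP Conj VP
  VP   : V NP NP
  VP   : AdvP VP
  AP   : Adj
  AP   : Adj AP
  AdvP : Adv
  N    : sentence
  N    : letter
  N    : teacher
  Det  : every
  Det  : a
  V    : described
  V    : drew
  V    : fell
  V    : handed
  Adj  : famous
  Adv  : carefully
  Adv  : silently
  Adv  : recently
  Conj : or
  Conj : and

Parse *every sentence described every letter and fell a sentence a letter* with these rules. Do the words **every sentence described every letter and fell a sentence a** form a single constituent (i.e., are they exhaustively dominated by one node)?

[S [NP [Det every] [N sentence]] [VP [VP [V described] [NP [Det every] [N letter]]] [Conj and] [VP [V fell] [NP [Det a] [N sentence]] [NP [Det a] [N letter]]]]]
The smallest constituent containing 'every sentence described every letter and fell a sentence a' is the S spanning 'every sentence described every letter and fell a sentence a letter'; no single node in the tree dominates exactly the given words.

No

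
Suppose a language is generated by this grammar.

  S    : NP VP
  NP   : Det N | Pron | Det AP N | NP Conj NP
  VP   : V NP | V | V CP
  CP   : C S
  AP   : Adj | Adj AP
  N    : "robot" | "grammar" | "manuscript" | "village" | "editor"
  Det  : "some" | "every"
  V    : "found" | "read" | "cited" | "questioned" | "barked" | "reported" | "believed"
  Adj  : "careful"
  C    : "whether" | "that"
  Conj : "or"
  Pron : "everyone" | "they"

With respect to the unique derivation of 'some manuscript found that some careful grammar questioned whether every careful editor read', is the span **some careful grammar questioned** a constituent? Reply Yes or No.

[S [NP [Det some] [N manuscript]] [VP [V found] [CP [C that] [S [NP [Det some] [AP [Adj careful]] [N grammar]] [VP [V questioned] [CP [C whether] [S [NP [Det every] [AP [Adj careful]] [N editor]] [VP [V read]]]]]]]]]
The smallest constituent containing 'some careful grammar questioned' is the S spanning 'some careful grammar questioned whether every careful editor read'; no single node in the tree dominates exactly the given words.

No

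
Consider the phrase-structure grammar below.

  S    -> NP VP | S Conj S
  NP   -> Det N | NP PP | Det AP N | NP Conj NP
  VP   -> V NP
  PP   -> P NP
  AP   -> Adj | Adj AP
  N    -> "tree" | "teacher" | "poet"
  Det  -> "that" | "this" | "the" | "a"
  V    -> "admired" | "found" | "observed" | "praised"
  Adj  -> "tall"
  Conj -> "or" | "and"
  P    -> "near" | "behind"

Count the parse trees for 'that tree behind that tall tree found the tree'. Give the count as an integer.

1

[S [NP [NP [Det that] [N tree]] [PP [P behind] [NP [Det that] [AP [Adj tall]] [N tree]]]] [VP [V found] [NP [Det the] [N tree]]]]
No rule offers an alternative attachment or grouping for any span, so this is the only derivation.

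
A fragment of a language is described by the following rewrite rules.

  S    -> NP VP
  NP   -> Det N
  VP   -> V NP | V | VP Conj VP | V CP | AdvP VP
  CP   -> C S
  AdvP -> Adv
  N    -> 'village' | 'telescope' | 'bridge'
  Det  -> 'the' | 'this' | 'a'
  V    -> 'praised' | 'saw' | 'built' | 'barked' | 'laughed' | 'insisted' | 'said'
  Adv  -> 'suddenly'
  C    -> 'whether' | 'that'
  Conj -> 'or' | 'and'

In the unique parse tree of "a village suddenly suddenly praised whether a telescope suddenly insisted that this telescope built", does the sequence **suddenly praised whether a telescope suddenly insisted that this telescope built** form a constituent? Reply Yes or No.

Yes

[S [NP [Det a] [N village]] [VP [AdvP [Adv suddenly]] [VP [AdvP [Adv suddenly]] [VP [V praised] [CP [C whether] [S [NP [Det a] [N telescope]] [VP [AdvP [Adv suddenly]] [VP [V insisted] [CP [C that] [S [NP [Det this] [N telescope]] [VP [V built]]]]]]]]]]]]
The words 'suddenly praised whether a telescope suddenly insisted that this telescope built' are exhaustively dominated by a single VP node (built by VP → AdvP VP), so they form a constituent.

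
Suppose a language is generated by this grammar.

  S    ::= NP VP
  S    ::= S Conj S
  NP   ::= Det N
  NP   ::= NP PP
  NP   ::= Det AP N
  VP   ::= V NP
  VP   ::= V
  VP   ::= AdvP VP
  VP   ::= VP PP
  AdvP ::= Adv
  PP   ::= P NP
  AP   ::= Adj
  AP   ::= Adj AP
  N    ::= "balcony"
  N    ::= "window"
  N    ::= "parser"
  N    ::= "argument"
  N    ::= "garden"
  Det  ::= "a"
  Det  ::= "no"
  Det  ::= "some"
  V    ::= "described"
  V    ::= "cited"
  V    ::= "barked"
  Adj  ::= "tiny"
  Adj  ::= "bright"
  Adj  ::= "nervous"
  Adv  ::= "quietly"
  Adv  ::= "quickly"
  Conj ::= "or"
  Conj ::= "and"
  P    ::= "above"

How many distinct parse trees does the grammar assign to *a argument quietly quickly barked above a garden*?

3

Two of the 3 distinct bracketings:
[S [NP [Det a] [N argument]] [VP [AdvP [Adv quietly]] [VP [AdvP [Adv quickly]] [VP [VP [V barked]] [PP [P above] [NP [Det a] [N garden]]]]]]]
[S [NP [Det a] [N argument]] [VP [AdvP [Adv quietly]] [VP [VP [AdvP [Adv quickly]] [VP [V barked]]] [PP [P above] [NP [Det a] [N garden]]]]]]
The trees differ in how a recursive rule is bracketed over the same span.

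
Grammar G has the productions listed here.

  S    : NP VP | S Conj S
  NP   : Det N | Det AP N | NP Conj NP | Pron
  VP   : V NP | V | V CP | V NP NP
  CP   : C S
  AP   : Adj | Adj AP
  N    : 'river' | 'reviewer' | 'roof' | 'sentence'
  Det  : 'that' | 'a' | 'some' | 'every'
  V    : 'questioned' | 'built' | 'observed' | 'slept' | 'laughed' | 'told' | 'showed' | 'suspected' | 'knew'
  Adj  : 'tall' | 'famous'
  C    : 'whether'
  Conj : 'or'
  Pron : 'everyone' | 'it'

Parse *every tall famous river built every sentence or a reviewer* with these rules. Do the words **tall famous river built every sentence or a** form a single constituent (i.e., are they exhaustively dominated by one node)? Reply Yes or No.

No

[S [NP [Det every] [AP [Adj tall] [AP [Adj famous]]] [N river]] [VP [V built] [NP [NP [Det every] [N sentence]] [Conj or] [NP [Det a] [N reviewer]]]]]
The smallest constituent containing 'tall famous river built every sentence or a' is the S spanning 'every tall famous river built every sentence or a reviewer'; no single node in the tree dominates exactly the given words.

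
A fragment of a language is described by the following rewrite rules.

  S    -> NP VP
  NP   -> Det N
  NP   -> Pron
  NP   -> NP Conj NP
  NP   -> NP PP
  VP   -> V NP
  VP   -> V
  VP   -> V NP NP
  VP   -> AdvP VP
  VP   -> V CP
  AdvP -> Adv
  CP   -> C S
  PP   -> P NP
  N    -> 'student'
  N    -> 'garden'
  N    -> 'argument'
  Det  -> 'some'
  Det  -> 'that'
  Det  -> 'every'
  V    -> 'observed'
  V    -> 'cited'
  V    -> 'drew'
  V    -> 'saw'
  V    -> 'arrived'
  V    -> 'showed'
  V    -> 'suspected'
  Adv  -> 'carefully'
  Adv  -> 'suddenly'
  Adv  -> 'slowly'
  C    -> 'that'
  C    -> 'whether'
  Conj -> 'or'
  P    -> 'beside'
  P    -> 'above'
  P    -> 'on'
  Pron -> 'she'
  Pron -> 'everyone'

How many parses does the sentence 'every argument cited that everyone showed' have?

[S [NP [Det every] [N argument]] [VP [V cited] [CP [C that] [S [NP [Pron everyone]] [VP [V showed]]]]]]
No rule offers an alternative attachment or grouping for any span, so this is the only derivation.

1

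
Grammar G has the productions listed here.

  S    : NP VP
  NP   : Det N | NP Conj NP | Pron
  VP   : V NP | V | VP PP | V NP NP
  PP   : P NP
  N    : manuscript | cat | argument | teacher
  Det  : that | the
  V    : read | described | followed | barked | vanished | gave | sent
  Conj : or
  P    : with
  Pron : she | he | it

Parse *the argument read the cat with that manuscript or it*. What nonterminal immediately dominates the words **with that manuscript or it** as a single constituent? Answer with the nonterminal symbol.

PP

S
  NP
    Det: the
    N: argument
  VP
    VP
      V: read
      NP
        Det: the
        N: cat
    PP
      P: with
      NP
        NP
          Det: that
          N: manuscript
        Conj: or
        NP
          Pron: it
The span 'with that manuscript or it' is the PP node built by PP → P NP.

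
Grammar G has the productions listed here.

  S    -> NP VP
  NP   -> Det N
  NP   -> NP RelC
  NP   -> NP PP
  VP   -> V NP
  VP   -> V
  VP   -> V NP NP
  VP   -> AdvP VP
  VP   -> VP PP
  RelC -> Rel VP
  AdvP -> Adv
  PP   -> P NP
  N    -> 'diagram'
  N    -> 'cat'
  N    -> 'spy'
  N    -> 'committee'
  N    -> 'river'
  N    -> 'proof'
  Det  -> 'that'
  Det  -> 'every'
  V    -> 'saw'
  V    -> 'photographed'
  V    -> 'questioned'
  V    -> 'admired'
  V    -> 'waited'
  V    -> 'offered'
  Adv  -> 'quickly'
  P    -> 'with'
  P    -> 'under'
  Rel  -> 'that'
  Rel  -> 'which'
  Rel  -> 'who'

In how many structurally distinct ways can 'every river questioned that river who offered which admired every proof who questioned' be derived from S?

3

Two of the 3 distinct bracketings:
[S [NP [Det every] [N river]] [VP [V questioned] [NP [NP [NP [Det that] [N river]] [RelC [Rel who] [VP [V offered]]]] [RelC [Rel which] [VP [V admired] [NP [NP [Det every] [N proof]] [RelC [Rel who] [VP [V questioned]]]]]]]]]
[S [NP [Det every] [N river]] [VP [V questioned] [NP [NP [NP [NP [Det that] [N river]] [RelC [Rel who] [VP [V offered]]]] [RelC [Rel which] [VP [V admired] [NP [Det every] [N proof]]]]] [RelC [Rel who] [VP [V questioned]]]]]]
The trees differ in how a recursive rule is bracketed over the same span.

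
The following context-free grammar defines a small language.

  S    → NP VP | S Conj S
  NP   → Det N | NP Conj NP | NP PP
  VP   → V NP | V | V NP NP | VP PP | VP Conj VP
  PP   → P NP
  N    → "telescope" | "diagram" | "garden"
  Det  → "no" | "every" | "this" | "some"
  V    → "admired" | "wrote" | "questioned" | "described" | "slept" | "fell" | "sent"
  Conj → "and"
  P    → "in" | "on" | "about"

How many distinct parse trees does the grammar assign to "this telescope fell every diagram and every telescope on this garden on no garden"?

Two of the 9 distinct bracketings:
[S [NP [Det this] [N telescope]] [VP [V fell] [NP [NP [Det every] [N diagram]] [Conj and] [NP [NP [Det every] [N telescope]] [PP [P on] [NP [NP [Det this] [N garden]] [PP [P on] [NP [Det no] [N garden]]]]]]]]]
[S [NP [Det this] [N telescope]] [VP [V fell] [NP [NP [Det every] [N diagram]] [Conj and] [NP [NP [NP [Det every] [N telescope]] [PP [P on] [NP [Det this] [N garden]]]] [PP [P on] [NP [Det no] [N garden]]]]]]]
The trees differ in how a recursive rule is bracketed over the same span.

9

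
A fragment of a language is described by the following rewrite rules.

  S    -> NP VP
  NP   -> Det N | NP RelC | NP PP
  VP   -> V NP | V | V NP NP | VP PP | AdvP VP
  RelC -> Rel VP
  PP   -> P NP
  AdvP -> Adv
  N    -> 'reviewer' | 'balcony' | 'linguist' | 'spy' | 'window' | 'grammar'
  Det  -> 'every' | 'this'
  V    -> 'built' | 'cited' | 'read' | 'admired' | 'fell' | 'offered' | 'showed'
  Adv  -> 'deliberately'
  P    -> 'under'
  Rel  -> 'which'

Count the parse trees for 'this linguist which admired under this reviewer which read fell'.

4

Two of the 4 distinct bracketings:
[S [NP [NP [Det this] [N linguist]] [RelC [Rel which] [VP [VP [V admired]] [PP [P under] [NP [NP [Det this] [N reviewer]] [RelC [Rel which] [VP [V read]]]]]]]] [VP [V fell]]]
[S [NP [NP [NP [Det this] [N linguist]] [RelC [Rel which] [VP [VP [V admired]] [PP [P under] [NP [Det this] [N reviewer]]]]]] [RelC [Rel which] [VP [V read]]]] [VP [V fell]]]
The trees differ in how a recursive rule is bracketed over the same span.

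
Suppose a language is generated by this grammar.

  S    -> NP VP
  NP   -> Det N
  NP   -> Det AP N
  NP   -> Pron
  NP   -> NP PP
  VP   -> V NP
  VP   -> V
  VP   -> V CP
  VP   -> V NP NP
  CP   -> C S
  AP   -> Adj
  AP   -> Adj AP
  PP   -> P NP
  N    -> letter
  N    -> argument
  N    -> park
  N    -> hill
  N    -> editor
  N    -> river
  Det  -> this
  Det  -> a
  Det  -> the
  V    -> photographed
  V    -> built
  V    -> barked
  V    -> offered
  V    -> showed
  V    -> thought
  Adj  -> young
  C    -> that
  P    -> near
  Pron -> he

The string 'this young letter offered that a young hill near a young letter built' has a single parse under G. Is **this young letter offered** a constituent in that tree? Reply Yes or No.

No

[S [NP [Det this] [AP [Adj young]] [N letter]] [VP [V offered] [CP [C that] [S [NP [NP [Det a] [AP [Adj young]] [N hill]] [PP [P near] [NP [Det a] [AP [Adj young]] [N letter]]]] [VP [V built]]]]]]
The smallest constituent containing 'this young letter offered' is the S spanning 'this young letter offered that a young hill near a young letter built'; no single node in the tree dominates exactly the given words.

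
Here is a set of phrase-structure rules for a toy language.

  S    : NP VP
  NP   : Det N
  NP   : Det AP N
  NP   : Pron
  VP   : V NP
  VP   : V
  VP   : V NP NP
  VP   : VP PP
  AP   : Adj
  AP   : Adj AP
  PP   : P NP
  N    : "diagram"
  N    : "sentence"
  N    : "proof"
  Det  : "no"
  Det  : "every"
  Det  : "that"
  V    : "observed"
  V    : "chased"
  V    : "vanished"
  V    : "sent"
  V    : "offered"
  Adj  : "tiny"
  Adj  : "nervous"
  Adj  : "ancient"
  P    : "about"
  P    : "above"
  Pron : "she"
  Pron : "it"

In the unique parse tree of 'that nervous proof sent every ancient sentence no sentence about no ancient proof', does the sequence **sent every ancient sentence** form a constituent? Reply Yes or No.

No

[S [NP [Det that] [AP [Adj nervous]] [N proof]] [VP [VP [V sent] [NP [Det every] [AP [Adj ancient]] [N sentence]] [NP [Det no] [N sentence]]] [PP [P about] [NP [Det no] [AP [Adj ancient]] [N proof]]]]]
The smallest constituent containing 'sent every ancient sentence' is the VP spanning 'sent every ancient sentence no sentence'; no single node in the tree dominates exactly the given words.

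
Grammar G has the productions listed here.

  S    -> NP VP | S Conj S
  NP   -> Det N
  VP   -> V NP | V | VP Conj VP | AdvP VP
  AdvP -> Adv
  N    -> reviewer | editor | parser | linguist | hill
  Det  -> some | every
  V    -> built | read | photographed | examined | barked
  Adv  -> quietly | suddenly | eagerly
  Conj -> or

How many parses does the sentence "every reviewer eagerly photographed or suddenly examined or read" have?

Two of the 7 distinct bracketings:
[S [NP [Det every] [N reviewer]] [VP [VP [AdvP [Adv eagerly]] [VP [V photographed]]] [Conj or] [VP [VP [AdvP [Adv suddenly]] [VP [V examined]]] [Conj or] [VP [V read]]]]]
[S [NP [Det every] [N reviewer]] [VP [VP [AdvP [Adv eagerly]] [VP [V photographed]]] [Conj or] [VP [AdvP [Adv suddenly]] [VP [VP [V examined]] [Conj or] [VP [V read]]]]]]
The trees differ in how a recursive rule is bracketed over the same span.

7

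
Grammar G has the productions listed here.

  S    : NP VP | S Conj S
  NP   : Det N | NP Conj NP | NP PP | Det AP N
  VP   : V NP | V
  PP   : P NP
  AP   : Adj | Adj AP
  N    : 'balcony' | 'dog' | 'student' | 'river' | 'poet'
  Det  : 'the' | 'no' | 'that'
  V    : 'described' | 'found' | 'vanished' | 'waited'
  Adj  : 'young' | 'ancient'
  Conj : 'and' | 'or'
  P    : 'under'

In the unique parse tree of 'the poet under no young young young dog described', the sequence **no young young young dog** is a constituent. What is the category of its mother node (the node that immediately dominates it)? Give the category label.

PP

[S [NP [NP [Det the] [N poet]] [PP [P under] [NP [Det no] [AP [Adj young] [AP [Adj young] [AP [Adj young]]]] [N dog]]]] [VP [V described]]]
The span 'no young young young dog' is the NP node built by NP → Det AP N.
Its mother is the PP built by PP → P NP.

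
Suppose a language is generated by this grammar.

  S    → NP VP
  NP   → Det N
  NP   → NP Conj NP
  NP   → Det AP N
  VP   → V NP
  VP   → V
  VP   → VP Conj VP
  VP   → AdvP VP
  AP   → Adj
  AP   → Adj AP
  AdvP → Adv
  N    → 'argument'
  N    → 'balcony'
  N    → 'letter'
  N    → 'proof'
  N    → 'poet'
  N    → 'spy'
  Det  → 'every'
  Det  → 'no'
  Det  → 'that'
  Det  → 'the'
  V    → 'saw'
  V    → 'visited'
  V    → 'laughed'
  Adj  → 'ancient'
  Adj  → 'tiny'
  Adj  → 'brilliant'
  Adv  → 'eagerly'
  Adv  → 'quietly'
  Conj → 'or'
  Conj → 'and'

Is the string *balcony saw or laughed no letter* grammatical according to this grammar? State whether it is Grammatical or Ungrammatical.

For S → NP VP, no prefix of the string parses as an NP.

Ungrammatical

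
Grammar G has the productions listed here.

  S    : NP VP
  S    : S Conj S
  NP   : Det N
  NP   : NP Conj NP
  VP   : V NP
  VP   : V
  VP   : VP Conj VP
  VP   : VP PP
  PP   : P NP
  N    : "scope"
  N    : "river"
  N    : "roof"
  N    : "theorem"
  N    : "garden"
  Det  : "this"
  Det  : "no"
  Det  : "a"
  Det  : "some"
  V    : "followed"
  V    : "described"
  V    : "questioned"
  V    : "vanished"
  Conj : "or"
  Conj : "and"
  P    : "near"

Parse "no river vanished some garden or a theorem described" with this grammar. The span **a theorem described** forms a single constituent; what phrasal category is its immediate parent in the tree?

[S [S [NP [Det no] [N river]] [VP [V vanished] [NP [Det some] [N garden]]]] [Conj or] [S [NP [Det a] [N theorem]] [VP [V described]]]]
The span 'a theorem described' is the S node built by S → NP VP.
Its mother is the S built by S → S Conj S.

S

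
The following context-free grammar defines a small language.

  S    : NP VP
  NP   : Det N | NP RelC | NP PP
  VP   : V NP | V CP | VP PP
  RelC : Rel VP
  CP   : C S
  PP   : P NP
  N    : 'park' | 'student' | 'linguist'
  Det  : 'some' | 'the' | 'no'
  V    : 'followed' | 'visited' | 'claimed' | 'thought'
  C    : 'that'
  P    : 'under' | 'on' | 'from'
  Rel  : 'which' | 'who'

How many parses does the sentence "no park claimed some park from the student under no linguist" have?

Two of the 5 distinct bracketings:
[S [NP [Det no] [N park]] [VP [V claimed] [NP [NP [Det some] [N park]] [PP [P from] [NP [NP [Det the] [N student]] [PP [P under] [NP [Det no] [N linguist]]]]]]]]
[S [NP [Det no] [N park]] [VP [V claimed] [NP [NP [NP [Det some] [N park]] [PP [P from] [NP [Det the] [N student]]]] [PP [P under] [NP [Det no] [N linguist]]]]]]
The trees differ in how a recursive rule is bracketed over the same span.

5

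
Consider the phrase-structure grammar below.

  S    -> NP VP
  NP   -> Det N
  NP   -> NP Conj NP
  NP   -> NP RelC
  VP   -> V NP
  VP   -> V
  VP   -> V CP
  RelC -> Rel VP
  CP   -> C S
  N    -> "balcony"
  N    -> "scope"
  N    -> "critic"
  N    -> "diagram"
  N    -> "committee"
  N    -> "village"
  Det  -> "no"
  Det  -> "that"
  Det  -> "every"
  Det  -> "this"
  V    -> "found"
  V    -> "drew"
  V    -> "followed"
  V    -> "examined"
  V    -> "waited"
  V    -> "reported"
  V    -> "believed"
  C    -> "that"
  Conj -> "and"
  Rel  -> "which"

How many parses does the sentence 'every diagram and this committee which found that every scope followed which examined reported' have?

3

Two of the 3 distinct bracketings:
[S [NP [NP [Det every] [N diagram]] [Conj and] [NP [NP [NP [Det this] [N committee]] [RelC [Rel which] [VP [V found] [CP [C that] [S [NP [Det every] [N scope]] [VP [V followed]]]]]]] [RelC [Rel which] [VP [V examined]]]]] [VP [V reported]]]
[S [NP [NP [NP [Det every] [N diagram]] [Conj and] [NP [NP [Det this] [N committee]] [RelC [Rel which] [VP [V found] [CP [C that] [S [NP [Det every] [N scope]] [VP [V followed]]]]]]]] [RelC [Rel which] [VP [V examined]]]] [VP [V reported]]]
The trees differ in how a recursive rule is bracketed over the same span.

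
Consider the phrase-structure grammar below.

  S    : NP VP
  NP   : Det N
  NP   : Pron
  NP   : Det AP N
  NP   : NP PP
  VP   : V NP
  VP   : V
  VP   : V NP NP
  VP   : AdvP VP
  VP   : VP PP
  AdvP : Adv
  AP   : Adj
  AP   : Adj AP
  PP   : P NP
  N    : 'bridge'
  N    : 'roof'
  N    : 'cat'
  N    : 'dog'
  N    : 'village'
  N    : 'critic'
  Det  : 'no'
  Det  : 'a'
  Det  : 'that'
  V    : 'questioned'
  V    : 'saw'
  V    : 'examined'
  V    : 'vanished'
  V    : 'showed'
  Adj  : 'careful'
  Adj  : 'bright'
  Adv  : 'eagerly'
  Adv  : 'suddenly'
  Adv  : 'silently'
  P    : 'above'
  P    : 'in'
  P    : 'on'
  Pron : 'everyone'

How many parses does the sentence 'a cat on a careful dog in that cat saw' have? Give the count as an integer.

2

The two bracketings:
[S [NP [NP [Det a] [N cat]] [PP [P on] [NP [NP [Det a] [AP [Adj careful]] [N dog]] [PP [P in] [NP [Det that] [N cat]]]]]] [VP [V saw]]]
[S [NP [NP [NP [Det a] [N cat]] [PP [P on] [NP [Det a] [AP [Adj careful]] [N dog]]]] [PP [P in] [NP [Det that] [N cat]]]] [VP [V saw]]]
The trees differ in how a recursive rule is bracketed over the same span.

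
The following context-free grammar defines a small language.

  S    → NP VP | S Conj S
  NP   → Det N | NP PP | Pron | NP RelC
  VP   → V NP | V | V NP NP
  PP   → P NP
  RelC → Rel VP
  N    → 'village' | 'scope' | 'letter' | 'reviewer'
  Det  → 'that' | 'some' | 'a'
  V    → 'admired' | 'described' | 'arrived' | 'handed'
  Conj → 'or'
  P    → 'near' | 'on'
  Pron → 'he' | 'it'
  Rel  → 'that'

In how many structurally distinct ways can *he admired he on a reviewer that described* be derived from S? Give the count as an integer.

2

The two bracketings:
[S [NP [Pron he]] [VP [V admired] [NP [NP [Pron he]] [PP [P on] [NP [NP [Det a] [N reviewer]] [RelC [Rel that] [VP [V described]]]]]]]]
[S [NP [Pron he]] [VP [V admired] [NP [NP [NP [Pron he]] [PP [P on] [NP [Det a] [N reviewer]]]] [RelC [Rel that] [VP [V described]]]]]]
The trees differ in how a recursive rule is bracketed over the same span.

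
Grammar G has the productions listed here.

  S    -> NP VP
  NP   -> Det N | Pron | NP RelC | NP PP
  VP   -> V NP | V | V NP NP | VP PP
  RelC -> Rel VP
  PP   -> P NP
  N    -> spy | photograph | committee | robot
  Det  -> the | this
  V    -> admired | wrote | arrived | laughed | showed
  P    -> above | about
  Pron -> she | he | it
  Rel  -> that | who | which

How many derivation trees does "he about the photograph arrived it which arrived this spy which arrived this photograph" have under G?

Two of the 6 distinct bracketings:
[S [NP [NP [Pron he]] [PP [P about] [NP [Det the] [N photograph]]]] [VP [V arrived] [NP [NP [Pron it]] [RelC [Rel which] [VP [V arrived] [NP [NP [Det this] [N spy]] [RelC [Rel which] [VP [V arrived] [NP [Det this] [N photograph]]]]]]]]]]
[S [NP [NP [Pron he]] [PP [P about] [NP [Det the] [N photograph]]]] [VP [V arrived] [NP [NP [Pron it]] [RelC [Rel which] [VP [V arrived] [NP [NP [Det this] [N spy]] [RelC [Rel which] [VP [V arrived]]]] [NP [Det this] [N photograph]]]]]]]
The difference turns on whether VP → V is used at the relevant span, versus an alternative expansion of VP.

6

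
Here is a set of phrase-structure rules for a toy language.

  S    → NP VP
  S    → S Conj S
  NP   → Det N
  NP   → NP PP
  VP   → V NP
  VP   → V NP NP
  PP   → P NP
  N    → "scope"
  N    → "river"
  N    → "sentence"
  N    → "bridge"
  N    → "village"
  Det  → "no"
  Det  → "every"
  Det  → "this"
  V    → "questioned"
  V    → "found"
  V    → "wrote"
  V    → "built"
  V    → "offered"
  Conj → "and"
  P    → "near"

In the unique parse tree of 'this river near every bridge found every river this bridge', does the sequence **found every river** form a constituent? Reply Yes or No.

[S [NP [NP [Det this] [N river]] [PP [P near] [NP [Det every] [N bridge]]]] [VP [V found] [NP [Det every] [N river]] [NP [Det this] [N bridge]]]]
The smallest constituent containing 'found every river' is the VP spanning 'found every river this bridge'; no single node in the tree dominates exactly the given words.

No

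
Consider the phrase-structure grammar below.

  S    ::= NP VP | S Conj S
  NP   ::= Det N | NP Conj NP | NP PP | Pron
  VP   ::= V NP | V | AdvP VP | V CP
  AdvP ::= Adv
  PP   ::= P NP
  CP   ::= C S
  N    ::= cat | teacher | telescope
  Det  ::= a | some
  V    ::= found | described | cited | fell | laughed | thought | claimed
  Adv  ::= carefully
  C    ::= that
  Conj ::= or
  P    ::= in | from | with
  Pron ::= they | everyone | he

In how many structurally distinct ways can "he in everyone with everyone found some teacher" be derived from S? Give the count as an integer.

The two bracketings:
[S [NP [NP [Pron he]] [PP [P in] [NP [NP [Pron everyone]] [PP [P with] [NP [Pron everyone]]]]]] [VP [V found] [NP [Det some] [N teacher]]]]
[S [NP [NP [NP [Pron he]] [PP [P in] [NP [Pron everyone]]]] [PP [P with] [NP [Pron everyone]]]] [VP [V found] [NP [Det some] [N teacher]]]]
The trees differ in how a recursive rule is bracketed over the same span.

2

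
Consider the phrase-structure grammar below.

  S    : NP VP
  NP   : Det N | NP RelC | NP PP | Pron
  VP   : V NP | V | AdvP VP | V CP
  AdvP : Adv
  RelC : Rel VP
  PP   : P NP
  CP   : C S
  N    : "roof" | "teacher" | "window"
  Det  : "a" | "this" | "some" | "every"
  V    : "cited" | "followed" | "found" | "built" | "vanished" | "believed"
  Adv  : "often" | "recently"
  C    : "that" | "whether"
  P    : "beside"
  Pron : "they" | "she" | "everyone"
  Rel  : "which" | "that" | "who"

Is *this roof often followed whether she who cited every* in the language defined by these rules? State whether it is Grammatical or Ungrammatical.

Ungrammatical

For S → NP VP, the only prefix that parses as NP is 'this roof', but the remainder 'often followed whether she who cited every' is not a VP under these rules.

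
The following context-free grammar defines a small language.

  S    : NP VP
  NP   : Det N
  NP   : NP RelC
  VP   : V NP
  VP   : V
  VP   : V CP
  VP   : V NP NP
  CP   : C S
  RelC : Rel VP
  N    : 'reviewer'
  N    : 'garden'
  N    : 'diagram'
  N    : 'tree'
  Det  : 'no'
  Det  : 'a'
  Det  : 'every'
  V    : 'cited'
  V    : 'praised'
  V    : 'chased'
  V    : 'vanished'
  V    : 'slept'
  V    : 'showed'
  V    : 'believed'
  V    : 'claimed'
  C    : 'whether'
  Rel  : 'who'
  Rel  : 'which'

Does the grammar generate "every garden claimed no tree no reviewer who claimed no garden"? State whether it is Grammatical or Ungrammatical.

[S [NP [Det every] [N garden]] [VP [V claimed] [NP [Det no] [N tree]] [NP [NP [Det no] [N reviewer]] [RelC [Rel who] [VP [V claimed] [NP [Det no] [N garden]]]]]]]
The bracketing above is licensed at every node by one of the given productions, with S at the root.

Grammatical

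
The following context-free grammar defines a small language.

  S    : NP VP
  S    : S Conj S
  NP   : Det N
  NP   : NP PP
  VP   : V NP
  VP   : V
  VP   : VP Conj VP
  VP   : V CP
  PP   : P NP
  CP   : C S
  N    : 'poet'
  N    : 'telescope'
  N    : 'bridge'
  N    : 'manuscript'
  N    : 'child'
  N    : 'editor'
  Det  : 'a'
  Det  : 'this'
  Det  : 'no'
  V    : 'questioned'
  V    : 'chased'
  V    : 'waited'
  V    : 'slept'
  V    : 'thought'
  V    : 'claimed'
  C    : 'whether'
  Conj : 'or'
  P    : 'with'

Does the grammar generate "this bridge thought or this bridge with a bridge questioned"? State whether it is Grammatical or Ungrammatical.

Grammatical

S
  S
    NP
      Det: this
      N: bridge
    VP
      V: thought
  Conj: or
  S
    NP
      NP
        Det: this
        N: bridge
      PP
        P: with
        NP
          Det: a
          N: bridge
    VP
      V: questioned
The bracketing above is licensed at every node by one of the given productions, with S at the root.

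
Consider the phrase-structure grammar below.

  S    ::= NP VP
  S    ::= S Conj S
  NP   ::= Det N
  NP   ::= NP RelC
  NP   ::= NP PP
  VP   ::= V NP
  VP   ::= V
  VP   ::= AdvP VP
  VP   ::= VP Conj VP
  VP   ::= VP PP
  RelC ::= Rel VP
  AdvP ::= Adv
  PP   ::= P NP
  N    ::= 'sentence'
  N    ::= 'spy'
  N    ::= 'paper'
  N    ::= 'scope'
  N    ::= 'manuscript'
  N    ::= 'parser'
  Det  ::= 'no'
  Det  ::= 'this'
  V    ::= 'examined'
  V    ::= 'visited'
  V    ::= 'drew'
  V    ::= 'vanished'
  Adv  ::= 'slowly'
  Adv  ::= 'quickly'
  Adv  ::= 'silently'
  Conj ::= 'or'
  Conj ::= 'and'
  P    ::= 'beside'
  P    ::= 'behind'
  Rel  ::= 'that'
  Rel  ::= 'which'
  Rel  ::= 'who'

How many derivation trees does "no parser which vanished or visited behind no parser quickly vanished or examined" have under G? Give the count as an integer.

Two of the 6 distinct bracketings:
[S [NP [NP [Det no] [N parser]] [RelC [Rel which] [VP [VP [V vanished]] [Conj or] [VP [VP [V visited]] [PP [P behind] [NP [Det no] [N parser]]]]]]] [VP [AdvP [Adv quickly]] [VP [VP [V vanished]] [Conj or] [VP [V examined]]]]]
[S [NP [NP [Det no] [N parser]] [RelC [Rel which] [VP [VP [V vanished]] [Conj or] [VP [VP [V visited]] [PP [P behind] [NP [Det no] [N parser]]]]]]] [VP [VP [AdvP [Adv quickly]] [VP [V vanished]]] [Conj or] [VP [V examined]]]]
The trees differ in how a recursive rule is bracketed over the same span.

6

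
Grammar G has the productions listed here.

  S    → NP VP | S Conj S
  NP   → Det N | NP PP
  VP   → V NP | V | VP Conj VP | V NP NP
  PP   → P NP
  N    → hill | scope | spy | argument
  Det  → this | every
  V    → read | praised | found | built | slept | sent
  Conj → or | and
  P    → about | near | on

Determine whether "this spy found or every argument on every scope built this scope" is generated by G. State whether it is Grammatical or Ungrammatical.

S
  S
    NP
      Det: this
      N: spy
    VP
      V: found
  Conj: or
  S
    NP
      NP
        Det: every
        N: argument
      PP
        P: on
        NP
          Det: every
          N: scope
    VP
      V: built
      NP
        Det: this
        N: scope
Every word is introduced by a lexical rule and the phrasal rules combine the resulting categories into a single S.

Grammatical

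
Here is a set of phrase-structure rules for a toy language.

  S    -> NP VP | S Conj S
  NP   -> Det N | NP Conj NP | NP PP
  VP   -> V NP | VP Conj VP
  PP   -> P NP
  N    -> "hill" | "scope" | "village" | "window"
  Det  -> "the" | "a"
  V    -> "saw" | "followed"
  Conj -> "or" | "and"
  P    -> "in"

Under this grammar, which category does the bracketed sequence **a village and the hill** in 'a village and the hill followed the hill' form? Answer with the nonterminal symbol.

[S [NP [NP [Det a] [N village]] [Conj and] [NP [Det the] [N hill]]] [VP [V followed] [NP [Det the] [N hill]]]]
The span 'a village and the hill' is the NP node built by NP → NP Conj NP.

NP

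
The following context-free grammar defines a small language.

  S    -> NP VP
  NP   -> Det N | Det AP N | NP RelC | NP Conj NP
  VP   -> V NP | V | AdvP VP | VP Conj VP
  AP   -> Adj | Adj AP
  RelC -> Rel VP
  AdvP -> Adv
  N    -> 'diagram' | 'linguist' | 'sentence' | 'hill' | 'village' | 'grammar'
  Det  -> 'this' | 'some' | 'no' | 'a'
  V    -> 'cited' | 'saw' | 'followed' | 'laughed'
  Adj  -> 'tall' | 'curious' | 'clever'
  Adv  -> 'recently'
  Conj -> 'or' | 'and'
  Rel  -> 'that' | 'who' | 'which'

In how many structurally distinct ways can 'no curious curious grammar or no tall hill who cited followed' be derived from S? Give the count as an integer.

2

The two bracketings:
[S [NP [NP [NP [Det no] [AP [Adj curious] [AP [Adj curious]]] [N grammar]] [Conj or] [NP [Det no] [AP [Adj tall]] [N hill]]] [RelC [Rel who] [VP [V cited]]]] [VP [V followed]]]
[S [NP [NP [Det no] [AP [Adj curious] [AP [Adj curious]]] [N grammar]] [Conj or] [NP [NP [Det no] [AP [Adj tall]] [N hill]] [RelC [Rel who] [VP [V cited]]]]] [VP [V followed]]]
The trees differ in how a recursive rule is bracketed over the same span.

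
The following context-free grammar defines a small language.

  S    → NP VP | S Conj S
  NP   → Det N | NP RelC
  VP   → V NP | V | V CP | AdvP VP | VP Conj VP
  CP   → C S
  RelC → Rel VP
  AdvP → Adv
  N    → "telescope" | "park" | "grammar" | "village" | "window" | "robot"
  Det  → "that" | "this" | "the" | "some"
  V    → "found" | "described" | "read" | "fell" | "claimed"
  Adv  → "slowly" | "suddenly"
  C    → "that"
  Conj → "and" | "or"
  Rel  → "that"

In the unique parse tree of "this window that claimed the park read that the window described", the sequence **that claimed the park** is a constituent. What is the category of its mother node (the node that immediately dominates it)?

S
  NP
    NP
      Det: this
      N: window
    RelC
      Rel: that
      VP
        V: claimed
        NP
          Det: the
          N: park
  VP
    V: read
    CP
      C: that
      S
        NP
          Det: the
          N: window
        VP
          V: described
The span 'that claimed the park' is the RelC node built by RelC → Rel VP.
Its mother is the NP built by NP → NP RelC.

NP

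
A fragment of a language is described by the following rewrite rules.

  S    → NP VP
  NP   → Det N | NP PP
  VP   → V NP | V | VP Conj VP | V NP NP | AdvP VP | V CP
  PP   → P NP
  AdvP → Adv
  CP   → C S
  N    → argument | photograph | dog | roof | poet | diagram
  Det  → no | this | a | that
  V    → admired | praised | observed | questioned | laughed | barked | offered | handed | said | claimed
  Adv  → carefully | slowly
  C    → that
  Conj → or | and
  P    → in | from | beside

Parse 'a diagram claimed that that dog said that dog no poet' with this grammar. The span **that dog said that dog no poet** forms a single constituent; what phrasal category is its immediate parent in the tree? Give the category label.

S
  NP
    Det: a
    N: diagram
  VP
    V: claimed
    CP
      C: that
      S
        NP
          Det: that
          N: dog
        VP
          V: said
          NP
            Det: that
            N: dog
          NP
            Det: no
            N: poet
The span 'that dog said that dog no poet' is the S node built by S → NP VP.
Its mother is the CP built by CP → C S.

CP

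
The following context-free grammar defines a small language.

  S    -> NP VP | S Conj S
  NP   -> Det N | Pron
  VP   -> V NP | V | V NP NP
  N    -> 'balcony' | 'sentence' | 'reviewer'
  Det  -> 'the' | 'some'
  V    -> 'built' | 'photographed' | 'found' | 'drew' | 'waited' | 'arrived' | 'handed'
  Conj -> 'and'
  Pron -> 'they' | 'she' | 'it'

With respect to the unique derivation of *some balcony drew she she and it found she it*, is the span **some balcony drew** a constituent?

No

[S [S [NP [Det some] [N balcony]] [VP [V drew] [NP [Pron she]] [NP [Pron she]]]] [Conj and] [S [NP [Pron it]] [VP [V found] [NP [Pron she]] [NP [Pron it]]]]]
The smallest constituent containing 'some balcony drew' is the S spanning 'some balcony drew she she'; no single node in the tree dominates exactly the given words.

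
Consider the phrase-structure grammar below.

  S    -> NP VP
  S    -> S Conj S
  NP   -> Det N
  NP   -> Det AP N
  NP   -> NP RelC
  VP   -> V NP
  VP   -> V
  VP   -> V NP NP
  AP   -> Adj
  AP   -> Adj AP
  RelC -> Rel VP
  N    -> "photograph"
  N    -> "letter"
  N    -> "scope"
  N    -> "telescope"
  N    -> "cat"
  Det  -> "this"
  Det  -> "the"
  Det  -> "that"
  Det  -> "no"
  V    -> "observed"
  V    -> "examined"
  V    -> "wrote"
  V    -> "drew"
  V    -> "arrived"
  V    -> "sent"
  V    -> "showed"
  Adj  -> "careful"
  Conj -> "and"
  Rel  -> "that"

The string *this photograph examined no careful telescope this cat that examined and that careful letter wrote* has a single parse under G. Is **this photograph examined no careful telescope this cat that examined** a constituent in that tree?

Yes

[S [S [NP [Det this] [N photograph]] [VP [V examined] [NP [Det no] [AP [Adj careful]] [N telescope]] [NP [NP [Det this] [N cat]] [RelC [Rel that] [VP [V examined]]]]]] [Conj and] [S [NP [Det that] [AP [Adj careful]] [N letter]] [VP [V wrote]]]]
The words 'this photograph examined no careful telescope this cat that examined' are exhaustively dominated by a single S node (built by S → NP VP), so they form a constituent.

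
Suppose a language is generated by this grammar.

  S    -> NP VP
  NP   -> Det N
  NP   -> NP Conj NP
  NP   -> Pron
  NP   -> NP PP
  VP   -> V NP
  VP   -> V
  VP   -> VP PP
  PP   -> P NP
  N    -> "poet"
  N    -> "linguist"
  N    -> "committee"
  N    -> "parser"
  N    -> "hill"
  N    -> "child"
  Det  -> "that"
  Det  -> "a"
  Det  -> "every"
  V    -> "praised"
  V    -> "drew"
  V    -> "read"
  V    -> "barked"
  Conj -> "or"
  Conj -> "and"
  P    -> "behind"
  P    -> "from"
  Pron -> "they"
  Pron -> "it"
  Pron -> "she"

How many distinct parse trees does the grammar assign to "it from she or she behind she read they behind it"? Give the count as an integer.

Two of the 10 distinct bracketings:
[S [NP [NP [NP [Pron it]] [PP [P from] [NP [Pron she]]]] [Conj or] [NP [NP [Pron she]] [PP [P behind] [NP [Pron she]]]]] [VP [V read] [NP [NP [Pron they]] [PP [P behind] [NP [Pron it]]]]]]
[S [NP [NP [NP [Pron it]] [PP [P from] [NP [Pron she]]]] [Conj or] [NP [NP [Pron she]] [PP [P behind] [NP [Pron she]]]]] [VP [VP [V read] [NP [Pron they]]] [PP [P behind] [NP [Pron it]]]]]
The difference turns on whether VP → VP PP is used at the relevant span, versus an alternative expansion of VP.

10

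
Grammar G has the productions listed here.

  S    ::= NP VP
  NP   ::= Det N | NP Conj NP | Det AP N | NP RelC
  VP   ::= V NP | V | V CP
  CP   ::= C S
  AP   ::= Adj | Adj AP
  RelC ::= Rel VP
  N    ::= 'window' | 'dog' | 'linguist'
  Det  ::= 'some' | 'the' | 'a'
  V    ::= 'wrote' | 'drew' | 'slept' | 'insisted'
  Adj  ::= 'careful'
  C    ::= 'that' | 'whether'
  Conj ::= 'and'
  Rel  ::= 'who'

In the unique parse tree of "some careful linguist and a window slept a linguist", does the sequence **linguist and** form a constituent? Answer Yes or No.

[S [NP [NP [Det some] [AP [Adj careful]] [N linguist]] [Conj and] [NP [Det a] [N window]]] [VP [V slept] [NP [Det a] [N linguist]]]]
The smallest constituent containing 'linguist and' is the NP spanning 'some careful linguist and a window'; no single node in the tree dominates exactly the given words.

No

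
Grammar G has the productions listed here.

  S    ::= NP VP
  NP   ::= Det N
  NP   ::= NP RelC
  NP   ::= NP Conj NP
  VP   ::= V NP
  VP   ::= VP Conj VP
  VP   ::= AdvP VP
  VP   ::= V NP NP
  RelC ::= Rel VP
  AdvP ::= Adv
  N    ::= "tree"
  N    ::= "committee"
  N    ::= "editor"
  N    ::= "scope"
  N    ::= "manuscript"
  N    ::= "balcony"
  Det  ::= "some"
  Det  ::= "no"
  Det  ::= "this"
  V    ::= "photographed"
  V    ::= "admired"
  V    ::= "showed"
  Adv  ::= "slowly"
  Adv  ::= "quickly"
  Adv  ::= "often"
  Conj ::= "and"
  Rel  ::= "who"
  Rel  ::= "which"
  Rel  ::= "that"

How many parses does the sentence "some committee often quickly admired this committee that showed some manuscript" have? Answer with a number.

[S [NP [Det some] [N committee]] [VP [AdvP [Adv often]] [VP [AdvP [Adv quickly]] [VP [V admired] [NP [NP [Det this] [N committee]] [RelC [Rel that] [VP [V showed] [NP [Det some] [N manuscript]]]]]]]]]
No rule offers an alternative attachment or grouping for any span, so this is the only derivation.

1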